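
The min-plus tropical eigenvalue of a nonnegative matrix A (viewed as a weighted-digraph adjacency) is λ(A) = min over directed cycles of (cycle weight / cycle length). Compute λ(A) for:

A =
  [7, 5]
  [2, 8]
λ(A) = 7/2

Enumerate directed cycles and compute their means (weight / length). Sample:
  cycle 0 → 0: weight = 7, length = 1, mean = 7/1 ≈ 7.000
  cycle 1 → 1: weight = 8, length = 1, mean = 8/1 ≈ 8.000
  cycle 0 → 1 → 0: weight = 7, length = 2, mean = 7/2 ≈ 3.500
  cycle 1 → 0 → 1: weight = 7, length = 2, mean = 7/2 ≈ 3.500
Minimum mean = 3.500, attained e.g. along the cycle 0 → 1 → 0 with weight 7 and length 2. So λ(A) = 7/2 = 7/2.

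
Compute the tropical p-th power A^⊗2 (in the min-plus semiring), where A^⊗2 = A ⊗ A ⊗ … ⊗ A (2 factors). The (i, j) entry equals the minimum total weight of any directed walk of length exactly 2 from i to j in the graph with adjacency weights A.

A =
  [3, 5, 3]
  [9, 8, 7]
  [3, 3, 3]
A^⊗2 =
  [6, 6, 6]
  [10, 10, 10]
  [6, 6, 6]

Each entry (A^⊗2)_ij equals the minimum over all length-2 walks i = v_0 → v_1 → … → v_2 = j of Σ_t A[v_t][v_{t+1}]. For example, for (i, j) = (0, 2) we minimise over 3 possible intermediate vertex sequences; the minimum is 6, attained along the walk 0 → 0 → 2.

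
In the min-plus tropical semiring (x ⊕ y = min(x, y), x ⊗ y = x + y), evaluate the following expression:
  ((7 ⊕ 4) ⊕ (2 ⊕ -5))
((7 ⊕ 4) ⊕ (2 ⊕ -5)) = -5

Expand innermost to outermost. Recall ⊕ takes the minimum of its arguments and ⊗ takes their sum. Working out the expression ((7 ⊕ 4) ⊕ (2 ⊕ -5)) gives -5.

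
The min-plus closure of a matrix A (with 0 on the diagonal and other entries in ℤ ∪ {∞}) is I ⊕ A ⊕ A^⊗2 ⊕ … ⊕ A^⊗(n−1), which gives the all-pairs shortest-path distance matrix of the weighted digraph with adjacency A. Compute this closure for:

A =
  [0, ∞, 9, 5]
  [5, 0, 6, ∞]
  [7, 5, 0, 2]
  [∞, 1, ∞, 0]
Closure =
  [0, 6, 9, 5]
  [5, 0, 6, 8]
  [7, 3, 0, 2]
  [6, 1, 7, 0]

This is the Floyd-Warshall all-pairs shortest-path computation. For each intermediate vertex k = 0, 1, …, 3, update dist[i][j] ← min(dist[i][j], dist[i][k] + dist[k][j]). The final matrix gives, for each (i, j), the minimum total weight of any directed path from i to j (possibly empty when i = j).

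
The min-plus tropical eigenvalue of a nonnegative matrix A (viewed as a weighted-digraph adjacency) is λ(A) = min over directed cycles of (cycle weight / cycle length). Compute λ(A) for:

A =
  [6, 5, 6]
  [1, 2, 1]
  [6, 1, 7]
λ(A) = 1

Enumerate directed cycles and compute their means (weight / length). Sample:
  cycle 0 → 0: weight = 6, length = 1, mean = 6/1 ≈ 6.000
  cycle 1 → 1: weight = 2, length = 1, mean = 2/1 ≈ 2.000
  cycle 2 → 2: weight = 7, length = 1, mean = 7/1 ≈ 7.000
  cycle 0 → 1 → 0: weight = 6, length = 2, mean = 6/2 ≈ 3.000
  cycle 0 → 2 → 0: weight = 12, length = 2, mean = 12/2 ≈ 6.000
  cycle 1 → 0 → 1: weight = 6, length = 2, mean = 6/2 ≈ 3.000
Minimum mean = 1.000, attained e.g. along the cycle 1 → 2 → 1 with weight 2 and length 2. So λ(A) = 2/2 = 1.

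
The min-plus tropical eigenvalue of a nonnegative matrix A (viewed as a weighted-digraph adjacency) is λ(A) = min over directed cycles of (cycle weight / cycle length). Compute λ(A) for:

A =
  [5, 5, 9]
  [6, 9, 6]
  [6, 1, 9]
λ(A) = 7/2

Enumerate directed cycles and compute their means (weight / length). Sample:
  cycle 0 → 0: weight = 5, length = 1, mean = 5/1 ≈ 5.000
  cycle 1 → 1: weight = 9, length = 1, mean = 9/1 ≈ 9.000
  cycle 2 → 2: weight = 9, length = 1, mean = 9/1 ≈ 9.000
  cycle 0 → 1 → 0: weight = 11, length = 2, mean = 11/2 ≈ 5.500
  cycle 0 → 2 → 0: weight = 15, length = 2, mean = 15/2 ≈ 7.500
  cycle 1 → 0 → 1: weight = 11, length = 2, mean = 11/2 ≈ 5.500
Minimum mean = 3.500, attained e.g. along the cycle 1 → 2 → 1 with weight 7 and length 2. So λ(A) = 7/2 = 7/2.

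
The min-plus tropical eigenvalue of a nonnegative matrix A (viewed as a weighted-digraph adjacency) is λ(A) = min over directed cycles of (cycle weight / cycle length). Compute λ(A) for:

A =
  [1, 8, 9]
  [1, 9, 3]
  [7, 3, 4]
λ(A) = 1

Enumerate directed cycles and compute their means (weight / length). Sample:
  cycle 0 → 0: weight = 1, length = 1, mean = 1/1 ≈ 1.000
  cycle 1 → 1: weight = 9, length = 1, mean = 9/1 ≈ 9.000
  cycle 2 → 2: weight = 4, length = 1, mean = 4/1 ≈ 4.000
  cycle 0 → 1 → 0: weight = 9, length = 2, mean = 9/2 ≈ 4.500
  cycle 0 → 2 → 0: weight = 16, length = 2, mean = 16/2 ≈ 8.000
  cycle 1 → 0 → 1: weight = 9, length = 2, mean = 9/2 ≈ 4.500
Minimum mean = 1.000, attained e.g. along the cycle 0 → 0 with weight 1 and length 1. So λ(A) = 1/1 = 1.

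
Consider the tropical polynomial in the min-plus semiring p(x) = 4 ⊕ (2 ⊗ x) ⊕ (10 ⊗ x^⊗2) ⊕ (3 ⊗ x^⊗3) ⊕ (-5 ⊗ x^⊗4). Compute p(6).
p(6) = 4

A tropical monomial a ⊗ x^⊗i evaluates to a + i · x. Evaluating each term at x = 6:
  Term 0 contributes 4 + 0 · 6 = 4
  Term 1 contributes 2 + 1 · 6 = 8
  Term 2 contributes 10 + 2 · 6 = 22
  Term 3 contributes 3 + 3 · 6 = 21
  Term 4 contributes -5 + 4 · 6 = 19
p(6) = ⊕ of these = min[4, 8, 22, 21, 19] = 4.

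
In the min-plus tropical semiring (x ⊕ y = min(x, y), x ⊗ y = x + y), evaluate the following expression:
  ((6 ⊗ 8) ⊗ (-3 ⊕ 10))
((6 ⊗ 8) ⊗ (-3 ⊕ 10)) = 11

Expand innermost to outermost. Recall ⊕ takes the minimum of its arguments and ⊗ takes their sum. Working out the expression ((6 ⊗ 8) ⊗ (-3 ⊕ 10)) gives 11.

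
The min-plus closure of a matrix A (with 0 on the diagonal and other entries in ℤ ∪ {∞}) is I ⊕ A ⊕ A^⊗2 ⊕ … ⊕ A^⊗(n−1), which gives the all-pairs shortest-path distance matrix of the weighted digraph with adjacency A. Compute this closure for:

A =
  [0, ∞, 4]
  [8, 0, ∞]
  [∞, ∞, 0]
Closure =
  [0, ∞, 4]
  [8, 0, 12]
  [∞, ∞, 0]

This is the Floyd-Warshall all-pairs shortest-path computation. For each intermediate vertex k = 0, 1, …, 2, update dist[i][j] ← min(dist[i][j], dist[i][k] + dist[k][j]). The final matrix gives, for each (i, j), the minimum total weight of any directed path from i to j (possibly empty when i = j).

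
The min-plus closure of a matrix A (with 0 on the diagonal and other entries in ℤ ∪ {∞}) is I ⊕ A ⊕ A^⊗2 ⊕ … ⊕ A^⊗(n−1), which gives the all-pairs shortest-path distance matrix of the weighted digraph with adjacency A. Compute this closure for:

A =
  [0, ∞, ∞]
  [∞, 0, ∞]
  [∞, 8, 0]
Closure =
  [0, ∞, ∞]
  [∞, 0, ∞]
  [∞, 8, 0]

This is the Floyd-Warshall all-pairs shortest-path computation. For each intermediate vertex k = 0, 1, …, 2, update dist[i][j] ← min(dist[i][j], dist[i][k] + dist[k][j]). The final matrix gives, for each (i, j), the minimum total weight of any directed path from i to j (possibly empty when i = j).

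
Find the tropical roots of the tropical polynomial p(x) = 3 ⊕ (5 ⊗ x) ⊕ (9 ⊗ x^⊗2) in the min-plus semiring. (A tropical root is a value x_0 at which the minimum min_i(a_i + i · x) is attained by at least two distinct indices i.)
Roots: {-4, -2}

Each tropical root is a break point of the lower envelope of the lines y = a_i + i · x (there are 3 lines, with slopes 0, 1, ..., 2). Only the lines that attain the minimum somewhere contribute to roots; other lines are dominated. Here the surviving (envelope) indices are i = 2, i = 1, i = 0.
Intersections between consecutive envelope lines give the roots: for adjacent envelope indices i < j the intersection is x = (a_i − a_j) / (j − i). Reading off the sorted break points: {-4, -2}.
Verification: at each break x_0, at least two indices attain the minimum of min_i(a_i + i · x_0).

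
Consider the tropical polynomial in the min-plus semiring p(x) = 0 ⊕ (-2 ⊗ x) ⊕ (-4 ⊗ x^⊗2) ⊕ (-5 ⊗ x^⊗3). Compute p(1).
p(1) = -2

A tropical monomial a ⊗ x^⊗i evaluates to a + i · x. Evaluating each term at x = 1:
  Term 0 contributes 0 + 0 · 1 = 0
  Term 1 contributes -2 + 1 · 1 = -1
  Term 2 contributes -4 + 2 · 1 = -2
  Term 3 contributes -5 + 3 · 1 = -2
p(1) = ⊕ of these = min[0, -1, -2, -2] = -2.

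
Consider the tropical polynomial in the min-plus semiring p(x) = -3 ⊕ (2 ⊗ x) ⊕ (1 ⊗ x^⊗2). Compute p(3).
p(3) = -3

A tropical monomial a ⊗ x^⊗i evaluates to a + i · x. Evaluating each term at x = 3:
  Term 0 contributes -3 + 0 · 3 = -3
  Term 1 contributes 2 + 1 · 3 = 5
  Term 2 contributes 1 + 2 · 3 = 7
p(3) = ⊕ of these = min[-3, 5, 7] = -3.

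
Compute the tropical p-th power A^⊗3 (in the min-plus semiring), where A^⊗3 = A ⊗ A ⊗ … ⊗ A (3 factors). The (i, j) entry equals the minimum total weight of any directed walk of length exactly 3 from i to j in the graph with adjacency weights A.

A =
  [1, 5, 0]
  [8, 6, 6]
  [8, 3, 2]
A^⊗3 =
  [3, 4, 2]
  [10, 11, 9]
  [10, 7, 6]

Each entry (A^⊗3)_ij equals the minimum over all length-3 walks i = v_0 → v_1 → … → v_3 = j of Σ_t A[v_t][v_{t+1}]. For example, for (i, j) = (0, 2) we minimise over 9 possible intermediate vertex sequences; the minimum is 2, attained along the walk 0 → 0 → 0 → 2.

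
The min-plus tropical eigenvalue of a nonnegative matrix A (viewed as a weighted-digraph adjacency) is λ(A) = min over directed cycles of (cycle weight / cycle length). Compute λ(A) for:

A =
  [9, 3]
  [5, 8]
λ(A) = 4

Enumerate directed cycles and compute their means (weight / length). Sample:
  cycle 0 → 0: weight = 9, length = 1, mean = 9/1 ≈ 9.000
  cycle 1 → 1: weight = 8, length = 1, mean = 8/1 ≈ 8.000
  cycle 0 → 1 → 0: weight = 8, length = 2, mean = 8/2 ≈ 4.000
  cycle 1 → 0 → 1: weight = 8, length = 2, mean = 8/2 ≈ 4.000
Minimum mean = 4.000, attained e.g. along the cycle 0 → 1 → 0 with weight 8 and length 2. So λ(A) = 8/2 = 4.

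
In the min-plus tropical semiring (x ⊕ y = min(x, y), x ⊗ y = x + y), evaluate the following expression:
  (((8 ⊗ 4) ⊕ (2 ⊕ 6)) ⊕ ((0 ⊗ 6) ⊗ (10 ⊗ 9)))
(((8 ⊗ 4) ⊕ (2 ⊕ 6)) ⊕ ((0 ⊗ 6) ⊗ (10 ⊗ 9))) = 2

Expand innermost to outermost. Recall ⊕ takes the minimum of its arguments and ⊗ takes their sum. Working out the expression (((8 ⊗ 4) ⊕ (2 ⊕ 6)) ⊕ ((0 ⊗ 6) ⊗ (10 ⊗ 9))) gives 2.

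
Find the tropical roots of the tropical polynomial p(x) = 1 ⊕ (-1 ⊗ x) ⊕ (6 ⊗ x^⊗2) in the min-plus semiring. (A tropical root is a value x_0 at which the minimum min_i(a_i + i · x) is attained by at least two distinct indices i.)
Roots: {-7, 2}

Each tropical root is a break point of the lower envelope of the lines y = a_i + i · x (there are 3 lines, with slopes 0, 1, ..., 2). Only the lines that attain the minimum somewhere contribute to roots; other lines are dominated. Here the surviving (envelope) indices are i = 2, i = 1, i = 0.
Intersections between consecutive envelope lines give the roots: for adjacent envelope indices i < j the intersection is x = (a_i − a_j) / (j − i). Reading off the sorted break points: {-7, 2}.
Verification: at each break x_0, at least two indices attain the minimum of min_i(a_i + i · x_0).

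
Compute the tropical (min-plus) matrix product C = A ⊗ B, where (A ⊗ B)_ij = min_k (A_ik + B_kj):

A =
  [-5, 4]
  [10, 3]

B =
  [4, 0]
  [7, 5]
A ⊗ B =
  [-1, -5]
  [10, 8]

Apply the min-plus product entry-by-entry:
  C[0][0] = min over k of (A[0][0] + B[0][0] = -5 + 4 = -1, A[0][1] + B[1][0] = 4 + 7 = 11) = -1 (attained at k = 0)
  C[0][1] = min over k of (A[0][0] + B[0][1] = -5 + 0 = -5, A[0][1] + B[1][1] = 4 + 5 = 9) = -5 (attained at k = 0)
  C[1][0] = min over k of (A[1][0] + B[0][0] = 10 + 4 = 14, A[1][1] + B[1][0] = 3 + 7 = 10) = 10 (attained at k = 1)
  C[1][1] = min over k of (A[1][0] + B[0][1] = 10 + 0 = 10, A[1][1] + B[1][1] = 3 + 5 = 8) = 8 (attained at k = 1)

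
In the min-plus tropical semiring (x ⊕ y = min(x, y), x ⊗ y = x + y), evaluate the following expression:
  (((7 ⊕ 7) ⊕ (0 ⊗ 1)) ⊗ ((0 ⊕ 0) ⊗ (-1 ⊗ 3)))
(((7 ⊕ 7) ⊕ (0 ⊗ 1)) ⊗ ((0 ⊕ 0) ⊗ (-1 ⊗ 3))) = 3

Expand innermost to outermost. Recall ⊕ takes the minimum of its arguments and ⊗ takes their sum. Working out the expression (((7 ⊕ 7) ⊕ (0 ⊗ 1)) ⊗ ((0 ⊕ 0) ⊗ (-1 ⊗ 3))) gives 3.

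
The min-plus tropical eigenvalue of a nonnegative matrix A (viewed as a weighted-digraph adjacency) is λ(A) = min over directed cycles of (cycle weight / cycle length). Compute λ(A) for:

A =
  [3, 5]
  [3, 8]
λ(A) = 3

Enumerate directed cycles and compute their means (weight / length). Sample:
  cycle 0 → 0: weight = 3, length = 1, mean = 3/1 ≈ 3.000
  cycle 1 → 1: weight = 8, length = 1, mean = 8/1 ≈ 8.000
  cycle 0 → 1 → 0: weight = 8, length = 2, mean = 8/2 ≈ 4.000
  cycle 1 → 0 → 1: weight = 8, length = 2, mean = 8/2 ≈ 4.000
Minimum mean = 3.000, attained e.g. along the cycle 0 → 0 with weight 3 and length 1. So λ(A) = 3/1 = 3.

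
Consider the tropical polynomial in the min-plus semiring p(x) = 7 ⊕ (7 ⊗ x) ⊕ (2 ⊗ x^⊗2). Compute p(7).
p(7) = 7

A tropical monomial a ⊗ x^⊗i evaluates to a + i · x. Evaluating each term at x = 7:
  Term 0 contributes 7 + 0 · 7 = 7
  Term 1 contributes 7 + 1 · 7 = 14
  Term 2 contributes 2 + 2 · 7 = 16
p(7) = ⊕ of these = min[7, 14, 16] = 7.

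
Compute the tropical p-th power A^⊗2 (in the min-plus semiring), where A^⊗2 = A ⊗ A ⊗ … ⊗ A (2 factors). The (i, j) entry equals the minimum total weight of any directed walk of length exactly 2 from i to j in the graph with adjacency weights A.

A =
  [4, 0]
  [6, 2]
A^⊗2 =
  [6, 2]
  [8, 4]

Each entry (A^⊗2)_ij equals the minimum over all length-2 walks i = v_0 → v_1 → … → v_2 = j of Σ_t A[v_t][v_{t+1}]. For example, for (i, j) = (0, 1) we minimise over 2 possible intermediate vertex sequences; the minimum is 2, attained along the walk 0 → 1 → 1.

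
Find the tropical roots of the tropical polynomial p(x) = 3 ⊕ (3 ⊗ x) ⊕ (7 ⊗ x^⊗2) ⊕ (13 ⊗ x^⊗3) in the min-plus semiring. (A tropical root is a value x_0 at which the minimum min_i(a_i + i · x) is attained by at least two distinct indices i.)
Roots: {-6, -4, 0}

Each tropical root is a break point of the lower envelope of the lines y = a_i + i · x (there are 4 lines, with slopes 0, 1, ..., 3). Only the lines that attain the minimum somewhere contribute to roots; other lines are dominated. Here the surviving (envelope) indices are i = 3, i = 2, i = 1, i = 0.
Intersections between consecutive envelope lines give the roots: for adjacent envelope indices i < j the intersection is x = (a_i − a_j) / (j − i). Reading off the sorted break points: {-6, -4, 0}.
Verification: at each break x_0, at least two indices attain the minimum of min_i(a_i + i · x_0).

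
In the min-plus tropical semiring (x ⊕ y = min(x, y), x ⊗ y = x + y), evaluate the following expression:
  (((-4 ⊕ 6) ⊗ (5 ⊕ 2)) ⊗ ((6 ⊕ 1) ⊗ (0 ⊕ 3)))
(((-4 ⊕ 6) ⊗ (5 ⊕ 2)) ⊗ ((6 ⊕ 1) ⊗ (0 ⊕ 3))) = -1

Expand innermost to outermost. Recall ⊕ takes the minimum of its arguments and ⊗ takes their sum. Working out the expression (((-4 ⊕ 6) ⊗ (5 ⊕ 2)) ⊗ ((6 ⊕ 1) ⊗ (0 ⊕ 3))) gives -1.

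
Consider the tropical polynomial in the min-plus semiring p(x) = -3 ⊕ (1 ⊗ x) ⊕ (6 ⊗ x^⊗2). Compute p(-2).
p(-2) = -3

A tropical monomial a ⊗ x^⊗i evaluates to a + i · x. Evaluating each term at x = -2:
  Term 0 contributes -3 + 0 · -2 = -3
  Term 1 contributes 1 + 1 · -2 = -1
  Term 2 contributes 6 + 2 · -2 = 2
p(-2) = ⊕ of these = min[-3, -1, 2] = -3.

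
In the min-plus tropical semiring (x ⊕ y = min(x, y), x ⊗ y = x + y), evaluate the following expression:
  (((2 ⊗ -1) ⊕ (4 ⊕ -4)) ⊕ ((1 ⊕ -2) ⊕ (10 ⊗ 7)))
(((2 ⊗ -1) ⊕ (4 ⊕ -4)) ⊕ ((1 ⊕ -2) ⊕ (10 ⊗ 7))) = -4

Expand innermost to outermost. Recall ⊕ takes the minimum of its arguments and ⊗ takes their sum. Working out the expression (((2 ⊗ -1) ⊕ (4 ⊕ -4)) ⊕ ((1 ⊕ -2) ⊕ (10 ⊗ 7))) gives -4.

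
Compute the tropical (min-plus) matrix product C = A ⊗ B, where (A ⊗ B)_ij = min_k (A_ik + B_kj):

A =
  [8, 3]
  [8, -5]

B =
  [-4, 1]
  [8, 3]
A ⊗ B =
  [4, 6]
  [3, -2]

Apply the min-plus product entry-by-entry:
  C[0][0] = min over k of (A[0][0] + B[0][0] = 8 + -4 = 4, A[0][1] + B[1][0] = 3 + 8 = 11) = 4 (attained at k = 0)
  C[0][1] = min over k of (A[0][0] + B[0][1] = 8 + 1 = 9, A[0][1] + B[1][1] = 3 + 3 = 6) = 6 (attained at k = 1)
  C[1][0] = min over k of (A[1][0] + B[0][0] = 8 + -4 = 4, A[1][1] + B[1][0] = -5 + 8 = 3) = 3 (attained at k = 1)
  C[1][1] = min over k of (A[1][0] + B[0][1] = 8 + 1 = 9, A[1][1] + B[1][1] = -5 + 3 = -2) = -2 (attained at k = 1)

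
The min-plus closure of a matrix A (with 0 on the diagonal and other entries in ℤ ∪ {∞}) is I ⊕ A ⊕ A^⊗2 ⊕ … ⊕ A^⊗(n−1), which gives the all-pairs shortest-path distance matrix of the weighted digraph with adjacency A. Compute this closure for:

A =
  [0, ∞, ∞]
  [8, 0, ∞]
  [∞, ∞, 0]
Closure =
  [0, ∞, ∞]
  [8, 0, ∞]
  [∞, ∞, 0]

This is the Floyd-Warshall all-pairs shortest-path computation. For each intermediate vertex k = 0, 1, …, 2, update dist[i][j] ← min(dist[i][j], dist[i][k] + dist[k][j]). The final matrix gives, for each (i, j), the minimum total weight of any directed path from i to j (possibly empty when i = j).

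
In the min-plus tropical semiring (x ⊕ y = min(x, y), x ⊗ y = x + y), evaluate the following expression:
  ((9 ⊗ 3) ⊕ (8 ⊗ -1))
((9 ⊗ 3) ⊕ (8 ⊗ -1)) = 7

Expand innermost to outermost. Recall ⊕ takes the minimum of its arguments and ⊗ takes their sum. Working out the expression ((9 ⊗ 3) ⊕ (8 ⊗ -1)) gives 7.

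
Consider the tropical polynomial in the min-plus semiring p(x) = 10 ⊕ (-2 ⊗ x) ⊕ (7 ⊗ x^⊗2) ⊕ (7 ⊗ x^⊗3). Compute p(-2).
p(-2) = -4

A tropical monomial a ⊗ x^⊗i evaluates to a + i · x. Evaluating each term at x = -2:
  Term 0 contributes 10 + 0 · -2 = 10
  Term 1 contributes -2 + 1 · -2 = -4
  Term 2 contributes 7 + 2 · -2 = 3
  Term 3 contributes 7 + 3 · -2 = 1
p(-2) = ⊕ of these = min[10, -4, 3, 1] = -4.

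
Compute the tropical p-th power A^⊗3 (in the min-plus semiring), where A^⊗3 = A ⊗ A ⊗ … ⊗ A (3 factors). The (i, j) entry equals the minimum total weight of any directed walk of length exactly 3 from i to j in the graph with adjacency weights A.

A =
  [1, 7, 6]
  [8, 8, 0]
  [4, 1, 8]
A^⊗3 =
  [3, 8, 7]
  [5, 9, 1]
  [5, 2, 9]

Each entry (A^⊗3)_ij equals the minimum over all length-3 walks i = v_0 → v_1 → … → v_3 = j of Σ_t A[v_t][v_{t+1}]. For example, for (i, j) = (0, 2) we minimise over 9 possible intermediate vertex sequences; the minimum is 7, attained along the walk 0 → 2 → 1 → 2.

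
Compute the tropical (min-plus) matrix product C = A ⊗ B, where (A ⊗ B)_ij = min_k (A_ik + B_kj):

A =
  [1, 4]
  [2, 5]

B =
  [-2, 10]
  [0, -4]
A ⊗ B =
  [-1, 0]
  [0, 1]

Apply the min-plus product entry-by-entry:
  C[0][0] = min over k of (A[0][0] + B[0][0] = 1 + -2 = -1, A[0][1] + B[1][0] = 4 + 0 = 4) = -1 (attained at k = 0)
  C[0][1] = min over k of (A[0][0] + B[0][1] = 1 + 10 = 11, A[0][1] + B[1][1] = 4 + -4 = 0) = 0 (attained at k = 1)
  C[1][0] = min over k of (A[1][0] + B[0][0] = 2 + -2 = 0, A[1][1] + B[1][0] = 5 + 0 = 5) = 0 (attained at k = 0)
  C[1][1] = min over k of (A[1][0] + B[0][1] = 2 + 10 = 12, A[1][1] + B[1][1] = 5 + -4 = 1) = 1 (attained at k = 1)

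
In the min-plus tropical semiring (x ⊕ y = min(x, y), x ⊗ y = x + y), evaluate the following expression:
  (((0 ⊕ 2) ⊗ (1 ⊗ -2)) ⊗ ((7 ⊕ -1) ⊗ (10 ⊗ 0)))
(((0 ⊕ 2) ⊗ (1 ⊗ -2)) ⊗ ((7 ⊕ -1) ⊗ (10 ⊗ 0))) = 8

Expand innermost to outermost. Recall ⊕ takes the minimum of its arguments and ⊗ takes their sum. Working out the expression (((0 ⊕ 2) ⊗ (1 ⊗ -2)) ⊗ ((7 ⊕ -1) ⊗ (10 ⊗ 0))) gives 8.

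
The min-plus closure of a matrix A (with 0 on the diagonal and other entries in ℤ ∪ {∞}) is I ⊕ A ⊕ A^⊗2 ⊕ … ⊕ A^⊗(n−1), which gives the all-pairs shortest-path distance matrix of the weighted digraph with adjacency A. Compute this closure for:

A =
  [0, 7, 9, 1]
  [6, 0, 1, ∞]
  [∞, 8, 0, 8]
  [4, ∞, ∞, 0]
Closure =
  [0, 7, 8, 1]
  [6, 0, 1, 7]
  [12, 8, 0, 8]
  [4, 11, 12, 0]

This is the Floyd-Warshall all-pairs shortest-path computation. For each intermediate vertex k = 0, 1, …, 3, update dist[i][j] ← min(dist[i][j], dist[i][k] + dist[k][j]). The final matrix gives, for each (i, j), the minimum total weight of any directed path from i to j (possibly empty when i = j).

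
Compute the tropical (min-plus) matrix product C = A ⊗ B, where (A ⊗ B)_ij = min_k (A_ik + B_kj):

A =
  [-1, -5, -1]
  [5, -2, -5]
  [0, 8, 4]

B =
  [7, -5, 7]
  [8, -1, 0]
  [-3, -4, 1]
A ⊗ B =
  [-4, -6, -5]
  [-8, -9, -4]
  [1, -5, 5]

Apply the min-plus product entry-by-entry:
  C[0][0] = min over k of (A[0][0] + B[0][0] = -1 + 7 = 6, A[0][1] + B[1][0] = -5 + 8 = 3, A[0][2] + B[2][0] = -1 + -3 = -4) = -4 (attained at k = 2)
  C[0][1] = min over k of (A[0][0] + B[0][1] = -1 + -5 = -6, A[0][1] + B[1][1] = -5 + -1 = -6, A[0][2] + B[2][1] = -1 + -4 = -5) = -6 (attained at k = 0)
  C[0][2] = min over k of (A[0][0] + B[0][2] = -1 + 7 = 6, A[0][1] + B[1][2] = -5 + 0 = -5, A[0][2] + B[2][2] = -1 + 1 = 0) = -5 (attained at k = 1)
  C[1][0] = min over k of (A[1][0] + B[0][0] = 5 + 7 = 12, A[1][1] + B[1][0] = -2 + 8 = 6, A[1][2] + B[2][0] = -5 + -3 = -8) = -8 (attained at k = 2)
  C[1][1] = min over k of (A[1][0] + B[0][1] = 5 + -5 = 0, A[1][1] + B[1][1] = -2 + -1 = -3, A[1][2] + B[2][1] = -5 + -4 = -9) = -9 (attained at k = 2)
  C[1][2] = min over k of (A[1][0] + B[0][2] = 5 + 7 = 12, A[1][1] + B[1][2] = -2 + 0 = -2, A[1][2] + B[2][2] = -5 + 1 = -4) = -4 (attained at k = 2)
  C[2][0] = min over k of (A[2][0] + B[0][0] = 0 + 7 = 7, A[2][1] + B[1][0] = 8 + 8 = 16, A[2][2] + B[2][0] = 4 + -3 = 1) = 1 (attained at k = 2)
  C[2][1] = min over k of (A[2][0] + B[0][1] = 0 + -5 = -5, A[2][1] + B[1][1] = 8 + -1 = 7, A[2][2] + B[2][1] = 4 + -4 = 0) = -5 (attained at k = 0)
  C[2][2] = min over k of (A[2][0] + B[0][2] = 0 + 7 = 7, A[2][1] + B[1][2] = 8 + 0 = 8, A[2][2] + B[2][2] = 4 + 1 = 5) = 5 (attained at k = 2)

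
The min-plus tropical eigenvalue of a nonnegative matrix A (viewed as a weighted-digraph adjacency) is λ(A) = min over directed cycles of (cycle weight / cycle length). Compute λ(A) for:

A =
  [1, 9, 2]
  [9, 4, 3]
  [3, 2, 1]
λ(A) = 1

Enumerate directed cycles and compute their means (weight / length). Sample:
  cycle 0 → 0: weight = 1, length = 1, mean = 1/1 ≈ 1.000
  cycle 1 → 1: weight = 4, length = 1, mean = 4/1 ≈ 4.000
  cycle 2 → 2: weight = 1, length = 1, mean = 1/1 ≈ 1.000
  cycle 0 → 1 → 0: weight = 18, length = 2, mean = 18/2 ≈ 9.000
  cycle 0 → 2 → 0: weight = 5, length = 2, mean = 5/2 ≈ 2.500
  cycle 1 → 0 → 1: weight = 18, length = 2, mean = 18/2 ≈ 9.000
Minimum mean = 1.000, attained e.g. along the cycle 0 → 0 with weight 1 and length 1. So λ(A) = 1/1 = 1.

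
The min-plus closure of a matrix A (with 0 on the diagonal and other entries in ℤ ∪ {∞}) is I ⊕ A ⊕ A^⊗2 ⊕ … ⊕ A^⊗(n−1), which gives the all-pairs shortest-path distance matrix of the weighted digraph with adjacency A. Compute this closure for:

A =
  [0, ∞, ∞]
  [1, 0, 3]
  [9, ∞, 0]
Closure =
  [0, ∞, ∞]
  [1, 0, 3]
  [9, ∞, 0]

This is the Floyd-Warshall all-pairs shortest-path computation. For each intermediate vertex k = 0, 1, …, 2, update dist[i][j] ← min(dist[i][j], dist[i][k] + dist[k][j]). The final matrix gives, for each (i, j), the minimum total weight of any directed path from i to j (possibly empty when i = j).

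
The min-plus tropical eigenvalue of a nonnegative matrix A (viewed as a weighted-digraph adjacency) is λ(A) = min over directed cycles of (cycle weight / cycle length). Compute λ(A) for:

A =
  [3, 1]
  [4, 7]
λ(A) = 5/2

Enumerate directed cycles and compute their means (weight / length). Sample:
  cycle 0 → 0: weight = 3, length = 1, mean = 3/1 ≈ 3.000
  cycle 1 → 1: weight = 7, length = 1, mean = 7/1 ≈ 7.000
  cycle 0 → 1 → 0: weight = 5, length = 2, mean = 5/2 ≈ 2.500
  cycle 1 → 0 → 1: weight = 5, length = 2, mean = 5/2 ≈ 2.500
Minimum mean = 2.500, attained e.g. along the cycle 0 → 1 → 0 with weight 5 and length 2. So λ(A) = 5/2 = 5/2.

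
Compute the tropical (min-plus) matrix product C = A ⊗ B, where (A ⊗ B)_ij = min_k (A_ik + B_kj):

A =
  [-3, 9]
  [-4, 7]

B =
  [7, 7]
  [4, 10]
A ⊗ B =
  [4, 4]
  [3, 3]

Apply the min-plus product entry-by-entry:
  C[0][0] = min over k of (A[0][0] + B[0][0] = -3 + 7 = 4, A[0][1] + B[1][0] = 9 + 4 = 13) = 4 (attained at k = 0)
  C[0][1] = min over k of (A[0][0] + B[0][1] = -3 + 7 = 4, A[0][1] + B[1][1] = 9 + 10 = 19) = 4 (attained at k = 0)
  C[1][0] = min over k of (A[1][0] + B[0][0] = -4 + 7 = 3, A[1][1] + B[1][0] = 7 + 4 = 11) = 3 (attained at k = 0)
  C[1][1] = min over k of (A[1][0] + B[0][1] = -4 + 7 = 3, A[1][1] + B[1][1] = 7 + 10 = 17) = 3 (attained at k = 0)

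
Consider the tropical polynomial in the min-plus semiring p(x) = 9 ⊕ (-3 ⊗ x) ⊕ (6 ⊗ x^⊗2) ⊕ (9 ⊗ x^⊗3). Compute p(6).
p(6) = 3

A tropical monomial a ⊗ x^⊗i evaluates to a + i · x. Evaluating each term at x = 6:
  Term 0 contributes 9 + 0 · 6 = 9
  Term 1 contributes -3 + 1 · 6 = 3
  Term 2 contributes 6 + 2 · 6 = 18
  Term 3 contributes 9 + 3 · 6 = 27
p(6) = ⊕ of these = min[9, 3, 18, 27] = 3.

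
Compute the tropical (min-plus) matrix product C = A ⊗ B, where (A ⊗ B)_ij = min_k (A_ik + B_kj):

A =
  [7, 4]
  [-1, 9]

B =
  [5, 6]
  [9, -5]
A ⊗ B =
  [12, -1]
  [4, 4]

Apply the min-plus product entry-by-entry:
  C[0][0] = min over k of (A[0][0] + B[0][0] = 7 + 5 = 12, A[0][1] + B[1][0] = 4 + 9 = 13) = 12 (attained at k = 0)
  C[0][1] = min over k of (A[0][0] + B[0][1] = 7 + 6 = 13, A[0][1] + B[1][1] = 4 + -5 = -1) = -1 (attained at k = 1)
  C[1][0] = min over k of (A[1][0] + B[0][0] = -1 + 5 = 4, A[1][1] + B[1][0] = 9 + 9 = 18) = 4 (attained at k = 0)
  C[1][1] = min over k of (A[1][0] + B[0][1] = -1 + 6 = 5, A[1][1] + B[1][1] = 9 + -5 = 4) = 4 (attained at k = 1)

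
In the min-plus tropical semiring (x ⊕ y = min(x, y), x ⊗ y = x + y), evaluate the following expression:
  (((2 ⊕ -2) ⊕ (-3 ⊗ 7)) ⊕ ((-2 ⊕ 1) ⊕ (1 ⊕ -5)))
(((2 ⊕ -2) ⊕ (-3 ⊗ 7)) ⊕ ((-2 ⊕ 1) ⊕ (1 ⊕ -5))) = -5

Expand innermost to outermost. Recall ⊕ takes the minimum of its arguments and ⊗ takes their sum. Working out the expression (((2 ⊕ -2) ⊕ (-3 ⊗ 7)) ⊕ ((-2 ⊕ 1) ⊕ (1 ⊕ -5))) gives -5.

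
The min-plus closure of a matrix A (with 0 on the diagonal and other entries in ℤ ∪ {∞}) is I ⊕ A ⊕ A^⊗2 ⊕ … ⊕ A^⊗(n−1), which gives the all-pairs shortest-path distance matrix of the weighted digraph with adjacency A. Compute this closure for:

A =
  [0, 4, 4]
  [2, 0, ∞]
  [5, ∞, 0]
Closure =
  [0, 4, 4]
  [2, 0, 6]
  [5, 9, 0]

This is the Floyd-Warshall all-pairs shortest-path computation. For each intermediate vertex k = 0, 1, …, 2, update dist[i][j] ← min(dist[i][j], dist[i][k] + dist[k][j]). The final matrix gives, for each (i, j), the minimum total weight of any directed path from i to j (possibly empty when i = j).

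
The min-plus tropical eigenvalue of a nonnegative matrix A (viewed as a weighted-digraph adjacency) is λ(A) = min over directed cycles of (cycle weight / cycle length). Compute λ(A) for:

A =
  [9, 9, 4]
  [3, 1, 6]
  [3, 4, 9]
λ(A) = 1

Enumerate directed cycles and compute their means (weight / length). Sample:
  cycle 0 → 0: weight = 9, length = 1, mean = 9/1 ≈ 9.000
  cycle 1 → 1: weight = 1, length = 1, mean = 1/1 ≈ 1.000
  cycle 2 → 2: weight = 9, length = 1, mean = 9/1 ≈ 9.000
  cycle 0 → 1 → 0: weight = 12, length = 2, mean = 12/2 ≈ 6.000
  cycle 0 → 2 → 0: weight = 7, length = 2, mean = 7/2 ≈ 3.500
  cycle 1 → 0 → 1: weight = 12, length = 2, mean = 12/2 ≈ 6.000
Minimum mean = 1.000, attained e.g. along the cycle 1 → 1 with weight 1 and length 1. So λ(A) = 1/1 = 1.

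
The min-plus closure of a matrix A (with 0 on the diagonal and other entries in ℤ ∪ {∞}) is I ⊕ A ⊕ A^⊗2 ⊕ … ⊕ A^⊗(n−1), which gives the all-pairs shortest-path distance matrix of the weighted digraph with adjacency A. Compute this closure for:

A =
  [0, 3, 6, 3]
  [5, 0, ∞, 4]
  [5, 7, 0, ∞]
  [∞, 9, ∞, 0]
Closure =
  [0, 3, 6, 3]
  [5, 0, 11, 4]
  [5, 7, 0, 8]
  [14, 9, 20, 0]

This is the Floyd-Warshall all-pairs shortest-path computation. For each intermediate vertex k = 0, 1, …, 3, update dist[i][j] ← min(dist[i][j], dist[i][k] + dist[k][j]). The final matrix gives, for each (i, j), the minimum total weight of any directed path from i to j (possibly empty when i = j).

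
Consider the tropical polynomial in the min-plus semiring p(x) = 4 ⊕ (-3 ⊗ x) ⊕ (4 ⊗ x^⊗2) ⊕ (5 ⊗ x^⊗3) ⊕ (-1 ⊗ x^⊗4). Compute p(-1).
p(-1) = -5

A tropical monomial a ⊗ x^⊗i evaluates to a + i · x. Evaluating each term at x = -1:
  Term 0 contributes 4 + 0 · -1 = 4
  Term 1 contributes -3 + 1 · -1 = -4
  Term 2 contributes 4 + 2 · -1 = 2
  Term 3 contributes 5 + 3 · -1 = 2
  Term 4 contributes -1 + 4 · -1 = -5
p(-1) = ⊕ of these = min[4, -4, 2, 2, -5] = -5.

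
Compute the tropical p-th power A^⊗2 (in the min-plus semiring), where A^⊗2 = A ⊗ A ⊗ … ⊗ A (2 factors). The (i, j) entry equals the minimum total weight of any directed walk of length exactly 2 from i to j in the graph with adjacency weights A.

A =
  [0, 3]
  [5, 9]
A^⊗2 =
  [0, 3]
  [5, 8]

Each entry (A^⊗2)_ij equals the minimum over all length-2 walks i = v_0 → v_1 → … → v_2 = j of Σ_t A[v_t][v_{t+1}]. For example, for (i, j) = (0, 1) we minimise over 2 possible intermediate vertex sequences; the minimum is 3, attained along the walk 0 → 0 → 1.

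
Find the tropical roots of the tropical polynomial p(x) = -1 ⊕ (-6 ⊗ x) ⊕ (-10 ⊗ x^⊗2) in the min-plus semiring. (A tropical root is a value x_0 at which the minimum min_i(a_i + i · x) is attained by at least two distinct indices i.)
Roots: {4, 5}

Each tropical root is a break point of the lower envelope of the lines y = a_i + i · x (there are 3 lines, with slopes 0, 1, ..., 2). Only the lines that attain the minimum somewhere contribute to roots; other lines are dominated. Here the surviving (envelope) indices are i = 2, i = 1, i = 0.
Intersections between consecutive envelope lines give the roots: for adjacent envelope indices i < j the intersection is x = (a_i − a_j) / (j − i). Reading off the sorted break points: {4, 5}.
Verification: at each break x_0, at least two indices attain the minimum of min_i(a_i + i · x_0).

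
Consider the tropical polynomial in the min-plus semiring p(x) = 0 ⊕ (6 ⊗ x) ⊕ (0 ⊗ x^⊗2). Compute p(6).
p(6) = 0

A tropical monomial a ⊗ x^⊗i evaluates to a + i · x. Evaluating each term at x = 6:
  Term 0 contributes 0 + 0 · 6 = 0
  Term 1 contributes 6 + 1 · 6 = 12
  Term 2 contributes 0 + 2 · 6 = 12
p(6) = ⊕ of these = min[0, 12, 12] = 0.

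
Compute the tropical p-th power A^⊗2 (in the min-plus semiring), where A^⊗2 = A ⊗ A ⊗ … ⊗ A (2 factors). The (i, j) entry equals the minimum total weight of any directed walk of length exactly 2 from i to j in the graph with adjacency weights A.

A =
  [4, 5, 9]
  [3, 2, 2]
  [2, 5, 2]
A^⊗2 =
  [8, 7, 7]
  [4, 4, 4]
  [4, 7, 4]

Each entry (A^⊗2)_ij equals the minimum over all length-2 walks i = v_0 → v_1 → … → v_2 = j of Σ_t A[v_t][v_{t+1}]. For example, for (i, j) = (0, 2) we minimise over 3 possible intermediate vertex sequences; the minimum is 7, attained along the walk 0 → 1 → 2.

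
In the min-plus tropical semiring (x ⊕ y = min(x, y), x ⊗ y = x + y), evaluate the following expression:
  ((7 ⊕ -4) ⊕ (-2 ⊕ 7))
((7 ⊕ -4) ⊕ (-2 ⊕ 7)) = -4

Expand innermost to outermost. Recall ⊕ takes the minimum of its arguments and ⊗ takes their sum. Working out the expression ((7 ⊕ -4) ⊕ (-2 ⊕ 7)) gives -4.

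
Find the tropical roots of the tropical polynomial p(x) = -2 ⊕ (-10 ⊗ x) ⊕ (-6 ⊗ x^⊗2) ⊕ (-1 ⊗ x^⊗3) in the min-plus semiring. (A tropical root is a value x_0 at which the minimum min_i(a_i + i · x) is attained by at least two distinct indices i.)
Roots: {-5, -4, 8}

Each tropical root is a break point of the lower envelope of the lines y = a_i + i · x (there are 4 lines, with slopes 0, 1, ..., 3). Only the lines that attain the minimum somewhere contribute to roots; other lines are dominated. Here the surviving (envelope) indices are i = 3, i = 2, i = 1, i = 0.
Intersections between consecutive envelope lines give the roots: for adjacent envelope indices i < j the intersection is x = (a_i − a_j) / (j − i). Reading off the sorted break points: {-5, -4, 8}.
Verification: at each break x_0, at least two indices attain the minimum of min_i(a_i + i · x_0).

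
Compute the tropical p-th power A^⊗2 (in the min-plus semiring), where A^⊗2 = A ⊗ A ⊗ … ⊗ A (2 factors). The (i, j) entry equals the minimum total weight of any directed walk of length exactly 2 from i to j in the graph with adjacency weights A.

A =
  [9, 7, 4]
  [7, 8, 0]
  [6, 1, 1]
A^⊗2 =
  [10, 5, 5]
  [6, 1, 1]
  [7, 2, 1]

Each entry (A^⊗2)_ij equals the minimum over all length-2 walks i = v_0 → v_1 → … → v_2 = j of Σ_t A[v_t][v_{t+1}]. For example, for (i, j) = (0, 2) we minimise over 3 possible intermediate vertex sequences; the minimum is 5, attained along the walk 0 → 2 → 2.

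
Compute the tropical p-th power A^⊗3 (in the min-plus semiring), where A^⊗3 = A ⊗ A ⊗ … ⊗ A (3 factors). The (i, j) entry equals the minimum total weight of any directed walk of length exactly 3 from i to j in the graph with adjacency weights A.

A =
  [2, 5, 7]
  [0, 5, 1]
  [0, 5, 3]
A^⊗3 =
  [6, 9, 8]
  [3, 6, 6]
  [4, 7, 6]

Each entry (A^⊗3)_ij equals the minimum over all length-3 walks i = v_0 → v_1 → … → v_3 = j of Σ_t A[v_t][v_{t+1}]. For example, for (i, j) = (0, 2) we minimise over 9 possible intermediate vertex sequences; the minimum is 8, attained along the walk 0 → 0 → 1 → 2.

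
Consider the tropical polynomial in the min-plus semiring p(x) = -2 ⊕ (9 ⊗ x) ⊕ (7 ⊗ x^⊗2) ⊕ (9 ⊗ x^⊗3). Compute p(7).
p(7) = -2

A tropical monomial a ⊗ x^⊗i evaluates to a + i · x. Evaluating each term at x = 7:
  Term 0 contributes -2 + 0 · 7 = -2
  Term 1 contributes 9 + 1 · 7 = 16
  Term 2 contributes 7 + 2 · 7 = 21
  Term 3 contributes 9 + 3 · 7 = 30
p(7) = ⊕ of these = min[-2, 16, 21, 30] = -2.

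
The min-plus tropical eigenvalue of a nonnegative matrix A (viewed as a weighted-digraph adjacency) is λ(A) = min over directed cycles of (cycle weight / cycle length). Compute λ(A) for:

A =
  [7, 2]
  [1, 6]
λ(A) = 3/2

Enumerate directed cycles and compute their means (weight / length). Sample:
  cycle 0 → 0: weight = 7, length = 1, mean = 7/1 ≈ 7.000
  cycle 1 → 1: weight = 6, length = 1, mean = 6/1 ≈ 6.000
  cycle 0 → 1 → 0: weight = 3, length = 2, mean = 3/2 ≈ 1.500
  cycle 1 → 0 → 1: weight = 3, length = 2, mean = 3/2 ≈ 1.500
Minimum mean = 1.500, attained e.g. along the cycle 0 → 1 → 0 with weight 3 and length 2. So λ(A) = 3/2 = 3/2.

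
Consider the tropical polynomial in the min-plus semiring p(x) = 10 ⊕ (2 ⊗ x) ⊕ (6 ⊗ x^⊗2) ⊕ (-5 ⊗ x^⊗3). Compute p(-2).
p(-2) = -11

A tropical monomial a ⊗ x^⊗i evaluates to a + i · x. Evaluating each term at x = -2:
  Term 0 contributes 10 + 0 · -2 = 10
  Term 1 contributes 2 + 1 · -2 = 0
  Term 2 contributes 6 + 2 · -2 = 2
  Term 3 contributes -5 + 3 · -2 = -11
p(-2) = ⊕ of these = min[10, 0, 2, -11] = -11.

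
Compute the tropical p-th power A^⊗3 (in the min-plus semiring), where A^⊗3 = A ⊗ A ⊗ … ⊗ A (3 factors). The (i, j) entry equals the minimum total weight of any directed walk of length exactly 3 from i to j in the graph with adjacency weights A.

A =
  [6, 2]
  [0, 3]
A^⊗3 =
  [5, 4]
  [2, 5]

Each entry (A^⊗3)_ij equals the minimum over all length-3 walks i = v_0 → v_1 → … → v_3 = j of Σ_t A[v_t][v_{t+1}]. For example, for (i, j) = (0, 1) we minimise over 4 possible intermediate vertex sequences; the minimum is 4, attained along the walk 0 → 1 → 0 → 1.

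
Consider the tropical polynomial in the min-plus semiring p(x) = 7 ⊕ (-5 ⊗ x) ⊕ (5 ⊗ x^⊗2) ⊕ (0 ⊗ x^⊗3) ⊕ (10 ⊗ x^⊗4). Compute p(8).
p(8) = 3

A tropical monomial a ⊗ x^⊗i evaluates to a + i · x. Evaluating each term at x = 8:
  Term 0 contributes 7 + 0 · 8 = 7
  Term 1 contributes -5 + 1 · 8 = 3
  Term 2 contributes 5 + 2 · 8 = 21
  Term 3 contributes 0 + 3 · 8 = 24
  Term 4 contributes 10 + 4 · 8 = 42
p(8) = ⊕ of these = min[7, 3, 21, 24, 42] = 3.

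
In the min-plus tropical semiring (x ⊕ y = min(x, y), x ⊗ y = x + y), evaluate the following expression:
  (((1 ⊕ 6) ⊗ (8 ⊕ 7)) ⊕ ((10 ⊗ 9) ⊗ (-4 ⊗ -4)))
(((1 ⊕ 6) ⊗ (8 ⊕ 7)) ⊕ ((10 ⊗ 9) ⊗ (-4 ⊗ -4))) = 8

Expand innermost to outermost. Recall ⊕ takes the minimum of its arguments and ⊗ takes their sum. Working out the expression (((1 ⊕ 6) ⊗ (8 ⊕ 7)) ⊕ ((10 ⊗ 9) ⊗ (-4 ⊗ -4))) gives 8.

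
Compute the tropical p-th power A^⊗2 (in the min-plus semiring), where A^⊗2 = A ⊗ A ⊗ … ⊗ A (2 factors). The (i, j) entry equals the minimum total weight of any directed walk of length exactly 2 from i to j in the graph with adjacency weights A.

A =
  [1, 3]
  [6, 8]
A^⊗2 =
  [2, 4]
  [7, 9]

Each entry (A^⊗2)_ij equals the minimum over all length-2 walks i = v_0 → v_1 → … → v_2 = j of Σ_t A[v_t][v_{t+1}]. For example, for (i, j) = (0, 1) we minimise over 2 possible intermediate vertex sequences; the minimum is 4, attained along the walk 0 → 0 → 1.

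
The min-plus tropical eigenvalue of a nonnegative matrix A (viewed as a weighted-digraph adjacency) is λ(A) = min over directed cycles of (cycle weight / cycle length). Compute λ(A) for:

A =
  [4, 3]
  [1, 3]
λ(A) = 2

Enumerate directed cycles and compute their means (weight / length). Sample:
  cycle 0 → 0: weight = 4, length = 1, mean = 4/1 ≈ 4.000
  cycle 1 → 1: weight = 3, length = 1, mean = 3/1 ≈ 3.000
  cycle 0 → 1 → 0: weight = 4, length = 2, mean = 4/2 ≈ 2.000
  cycle 1 → 0 → 1: weight = 4, length = 2, mean = 4/2 ≈ 2.000
Minimum mean = 2.000, attained e.g. along the cycle 0 → 1 → 0 with weight 4 and length 2. So λ(A) = 4/2 = 2.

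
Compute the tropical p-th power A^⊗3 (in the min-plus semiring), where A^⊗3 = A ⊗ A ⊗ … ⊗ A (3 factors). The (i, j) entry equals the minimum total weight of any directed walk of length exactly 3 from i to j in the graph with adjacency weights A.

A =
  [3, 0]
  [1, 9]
A^⊗3 =
  [4, 1]
  [2, 4]

Each entry (A^⊗3)_ij equals the minimum over all length-3 walks i = v_0 → v_1 → … → v_3 = j of Σ_t A[v_t][v_{t+1}]. For example, for (i, j) = (0, 1) we minimise over 4 possible intermediate vertex sequences; the minimum is 1, attained along the walk 0 → 1 → 0 → 1.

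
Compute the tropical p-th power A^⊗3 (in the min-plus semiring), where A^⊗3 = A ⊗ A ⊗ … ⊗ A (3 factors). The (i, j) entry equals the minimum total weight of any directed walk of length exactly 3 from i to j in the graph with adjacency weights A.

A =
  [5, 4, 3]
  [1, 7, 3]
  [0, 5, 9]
A^⊗3 =
  [7, 7, 6]
  [4, 7, 6]
  [3, 8, 7]

Each entry (A^⊗3)_ij equals the minimum over all length-3 walks i = v_0 → v_1 → … → v_3 = j of Σ_t A[v_t][v_{t+1}]. For example, for (i, j) = (0, 2) we minimise over 9 possible intermediate vertex sequences; the minimum is 6, attained along the walk 0 → 2 → 0 → 2.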